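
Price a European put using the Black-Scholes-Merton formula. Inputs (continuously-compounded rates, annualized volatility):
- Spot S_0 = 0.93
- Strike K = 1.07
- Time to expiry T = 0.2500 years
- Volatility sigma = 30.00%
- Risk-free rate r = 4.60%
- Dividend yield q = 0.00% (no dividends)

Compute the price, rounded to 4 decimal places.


Answer: Price = 0.1439

Derivation:
d1 = (ln(S/K) + (r - q + 0.5*sigma^2) * T) / (sigma * sqrt(T)) = -0.78319561
d2 = d1 - sigma * sqrt(T) = -0.93319561
exp(-rT) = 0.98856587; exp(-qT) = 1.00000000
P = K * exp(-rT) * N(-d2) - S_0 * exp(-qT) * N(-d1)
N(-d1) = 0.78324387; N(-d2) = 0.82464051
P = 1.0700 * 0.98856587 * 0.82464051 - 0.9300 * 1.00000000 * 0.78324387 = 0.1439


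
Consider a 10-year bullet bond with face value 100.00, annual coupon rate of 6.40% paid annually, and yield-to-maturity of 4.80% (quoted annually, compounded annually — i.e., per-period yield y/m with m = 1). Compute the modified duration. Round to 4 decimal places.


Coupon per period c = face * coupon_rate / m = 6.400000
Periods per year m = 1; per-period yield y/m = 0.048000
Number of cashflows N = 10
Cashflows (t years, CF_t, discount factor 1/(1+y/m)^(m*t), PV):
  t = 1.0000: CF_t = 6.400000, DF = 0.954198, PV = 6.106870
  t = 2.0000: CF_t = 6.400000, DF = 0.910495, PV = 5.827166
  t = 3.0000: CF_t = 6.400000, DF = 0.868793, PV = 5.560273
  t = 4.0000: CF_t = 6.400000, DF = 0.829001, PV = 5.305604
  t = 5.0000: CF_t = 6.400000, DF = 0.791031, PV = 5.062599
  t = 6.0000: CF_t = 6.400000, DF = 0.754801, PV = 4.830725
  t = 7.0000: CF_t = 6.400000, DF = 0.720230, PV = 4.609470
  t = 8.0000: CF_t = 6.400000, DF = 0.687242, PV = 4.398349
  t = 9.0000: CF_t = 6.400000, DF = 0.655765, PV = 4.196898
  t = 10.0000: CF_t = 106.400000, DF = 0.625730, PV = 66.577702
Price P = sum_t PV_t = 112.475657
First compute Macaulay numerator sum_t t * PV_t:
  t * PV_t at t = 1.0000: 6.106870
  t * PV_t at t = 2.0000: 11.654332
  t * PV_t at t = 3.0000: 16.680819
  t * PV_t at t = 4.0000: 21.222417
  t * PV_t at t = 5.0000: 25.312997
  t * PV_t at t = 6.0000: 28.984348
  t * PV_t at t = 7.0000: 32.266290
  t * PV_t at t = 8.0000: 35.186794
  t * PV_t at t = 9.0000: 37.772083
  t * PV_t at t = 10.0000: 665.777021
Macaulay duration D = 880.963972 / 112.475657 = 7.832486
Modified duration = D / (1 + y/m) = 7.832486 / (1 + 0.048000) = 7.473746

Answer: Modified duration = 7.4737


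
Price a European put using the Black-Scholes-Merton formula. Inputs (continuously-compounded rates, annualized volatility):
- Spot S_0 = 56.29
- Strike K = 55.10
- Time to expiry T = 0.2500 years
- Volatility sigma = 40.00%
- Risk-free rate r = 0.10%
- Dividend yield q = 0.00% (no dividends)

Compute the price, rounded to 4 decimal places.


Answer: Price = 3.8598

Derivation:
d1 = (ln(S/K) + (r - q + 0.5*sigma^2) * T) / (sigma * sqrt(T)) = 0.20808592
d2 = d1 - sigma * sqrt(T) = 0.00808592
exp(-rT) = 0.99975003; exp(-qT) = 1.00000000
P = K * exp(-rT) * N(-d2) - S_0 * exp(-qT) * N(-d1)
N(-d1) = 0.41758094; N(-d2) = 0.49677422
P = 55.1000 * 0.99975003 * 0.49677422 - 56.2900 * 1.00000000 * 0.41758094 = 3.8598


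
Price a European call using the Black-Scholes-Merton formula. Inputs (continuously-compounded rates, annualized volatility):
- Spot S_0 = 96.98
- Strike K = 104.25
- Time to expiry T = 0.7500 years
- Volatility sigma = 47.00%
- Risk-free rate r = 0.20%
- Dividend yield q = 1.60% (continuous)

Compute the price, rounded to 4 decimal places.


d1 = (ln(S/K) + (r - q + 0.5*sigma^2) * T) / (sigma * sqrt(T)) = 0.00012385
d2 = d1 - sigma * sqrt(T) = -0.40690809
exp(-rT) = 0.99850112; exp(-qT) = 0.98807171
C = S_0 * exp(-qT) * N(d1) - K * exp(-rT) * N(d2)
N(d1) = 0.50004941; N(d2) = 0.34203775
C = 96.9800 * 0.98807171 * 0.50004941 - 104.2500 * 0.99850112 * 0.34203775 = 12.3123

Answer: Price = 12.3123


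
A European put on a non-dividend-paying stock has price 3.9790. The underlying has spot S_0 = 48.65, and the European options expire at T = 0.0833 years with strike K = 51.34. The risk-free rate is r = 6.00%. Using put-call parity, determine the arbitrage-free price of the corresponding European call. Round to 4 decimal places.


Answer: Call price = 1.5450

Derivation:
Put-call parity: C - P = S_0 * exp(-qT) - K * exp(-rT).
S_0 * exp(-qT) = 48.6500 * 1.00000000 = 48.65000000
K * exp(-rT) = 51.3400 * 0.99501447 = 51.08404285
C = P + S*exp(-qT) - K*exp(-rT)
C = 3.9790 + 48.65000000 - 51.08404285 = 1.5450


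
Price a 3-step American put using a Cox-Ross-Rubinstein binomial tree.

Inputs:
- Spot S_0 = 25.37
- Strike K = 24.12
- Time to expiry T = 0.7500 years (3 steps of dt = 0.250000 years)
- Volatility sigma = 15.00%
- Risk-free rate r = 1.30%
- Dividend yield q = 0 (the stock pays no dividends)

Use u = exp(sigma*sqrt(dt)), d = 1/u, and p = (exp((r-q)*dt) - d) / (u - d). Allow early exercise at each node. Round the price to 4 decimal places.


Answer: Price = V(0,0) = 0.7041

Derivation:
dt = T/N = 0.250000
u = exp(sigma*sqrt(dt)) = 1.077884; d = 1/u = 0.927743
p = (exp((r-q)*dt) - d) / (u - d) = 0.502940
Discount per step: exp(-r*dt) = 0.996755
Stock lattice S(k, i) with i counting down-moves:
  k=0: S(0,0) = 25.3700
  k=1: S(1,0) = 27.3459; S(1,1) = 23.5369
  k=2: S(2,0) = 29.4757; S(2,1) = 25.3700; S(2,2) = 21.8362
  k=3: S(3,0) = 31.7714; S(3,1) = 27.3459; S(3,2) = 23.5369; S(3,3) = 20.2584
Terminal payoffs V(N, i) = max(K - S_T, 0):
  V(3,0) = 0.000000; V(3,1) = 0.000000; V(3,2) = 0.583148; V(3,3) = 3.861644
Backward induction: V(k, i) = exp(-r*dt) * [p * V(k+1, i) + (1-p) * V(k+1, i+1)]; then take max(V_cont, immediate exercise) for American.
  V(2,0) = exp(-r*dt) * [p*0.000000 + (1-p)*0.000000] = 0.000000; exercise = 0.000000; V(2,0) = max -> 0.000000
  V(2,1) = exp(-r*dt) * [p*0.000000 + (1-p)*0.583148] = 0.288919; exercise = 0.000000; V(2,1) = max -> 0.288919
  V(2,2) = exp(-r*dt) * [p*0.583148 + (1-p)*3.861644] = 2.205576; exercise = 2.283839; V(2,2) = max -> 2.283839
  V(1,0) = exp(-r*dt) * [p*0.000000 + (1-p)*0.288919] = 0.143144; exercise = 0.000000; V(1,0) = max -> 0.143144
  V(1,1) = exp(-r*dt) * [p*0.288919 + (1-p)*2.283839] = 1.276358; exercise = 0.583148; V(1,1) = max -> 1.276358
  V(0,0) = exp(-r*dt) * [p*0.143144 + (1-p)*1.276358] = 0.704127; exercise = 0.000000; V(0,0) = max -> 0.704127


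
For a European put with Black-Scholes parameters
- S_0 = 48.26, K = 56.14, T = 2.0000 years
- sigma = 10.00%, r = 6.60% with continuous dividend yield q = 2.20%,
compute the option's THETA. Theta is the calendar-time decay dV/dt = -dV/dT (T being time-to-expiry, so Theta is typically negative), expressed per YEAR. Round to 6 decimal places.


Answer: Theta = 1.001703

Derivation:
d1 = -0.3765026171; d2 = -0.5179239733
phi(d1) = 0.3716451999; exp(-qT) = 0.9569539575; exp(-rT) = 0.8763409951
Theta = -S*exp(-qT)*phi(d1)*sigma/(2*sqrt(T)) + r*K*exp(-rT)*N(-d2) - q*S*exp(-qT)*N(-d1)
N(-d1) = 0.6467283649; N(-d2) = 0.6977443426; sqrt(T) = 1.4142135624
Term 1 = -48.2600 * 0.9569539575 * 0.3716451999 * 0.1000 / (2 * 1.4142135624) = -0.6068228066
Term 2 = 0.0660 * 56.1400 * 0.8763409951 * 0.6977443426 = 2.2656133554
Term 3 = -0.0220 * 48.2600 * 0.9569539575 * 0.6467283649 = -0.6570871139
Theta = -0.6068228066 + (2.2656133554) + (-0.6570871139) = 1.001703


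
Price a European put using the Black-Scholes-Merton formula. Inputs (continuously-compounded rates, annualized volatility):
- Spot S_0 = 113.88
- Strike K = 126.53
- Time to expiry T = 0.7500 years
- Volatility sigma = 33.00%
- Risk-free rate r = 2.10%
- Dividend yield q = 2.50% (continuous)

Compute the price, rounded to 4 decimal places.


d1 = (ln(S/K) + (r - q + 0.5*sigma^2) * T) / (sigma * sqrt(T)) = -0.23617710
d2 = d1 - sigma * sqrt(T) = -0.52196548
exp(-rT) = 0.98437338; exp(-qT) = 0.98142469
P = K * exp(-rT) * N(-d2) - S_0 * exp(-qT) * N(-d1)
N(-d1) = 0.59335238; N(-d2) = 0.69915282
P = 126.5300 * 0.98437338 * 0.69915282 - 113.8800 * 0.98142469 * 0.59335238 = 20.7656

Answer: Price = 20.7656


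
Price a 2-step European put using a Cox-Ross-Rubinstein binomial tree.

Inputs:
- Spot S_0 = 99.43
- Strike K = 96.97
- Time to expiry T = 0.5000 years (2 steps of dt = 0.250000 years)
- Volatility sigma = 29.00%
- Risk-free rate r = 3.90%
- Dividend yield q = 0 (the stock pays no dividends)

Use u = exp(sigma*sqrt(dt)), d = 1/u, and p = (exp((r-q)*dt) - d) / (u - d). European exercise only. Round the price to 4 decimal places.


Answer: Price = V(0,0) = 5.5895

Derivation:
dt = T/N = 0.250000
u = exp(sigma*sqrt(dt)) = 1.156040; d = 1/u = 0.865022
p = (exp((r-q)*dt) - d) / (u - d) = 0.497480
Discount per step: exp(-r*dt) = 0.990297
Stock lattice S(k, i) with i counting down-moves:
  k=0: S(0,0) = 99.4300
  k=1: S(1,0) = 114.9450; S(1,1) = 86.0092
  k=2: S(2,0) = 132.8810; S(2,1) = 99.4300; S(2,2) = 74.3998
Terminal payoffs V(N, i) = max(K - S_T, 0):
  V(2,0) = 0.000000; V(2,1) = 0.000000; V(2,2) = 22.570153
Backward induction: V(k, i) = exp(-r*dt) * [p * V(k+1, i) + (1-p) * V(k+1, i+1)].
  V(1,0) = exp(-r*dt) * [p*0.000000 + (1-p)*0.000000] = 0.000000
  V(1,1) = exp(-r*dt) * [p*0.000000 + (1-p)*22.570153] = 11.231898
  V(0,0) = exp(-r*dt) * [p*0.000000 + (1-p)*11.231898] = 5.589485


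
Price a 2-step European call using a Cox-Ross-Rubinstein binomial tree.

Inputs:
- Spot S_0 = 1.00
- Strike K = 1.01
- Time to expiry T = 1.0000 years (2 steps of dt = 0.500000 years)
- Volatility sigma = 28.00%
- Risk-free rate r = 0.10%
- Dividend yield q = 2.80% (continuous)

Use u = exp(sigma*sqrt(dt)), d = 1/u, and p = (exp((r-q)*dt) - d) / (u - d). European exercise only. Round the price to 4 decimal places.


Answer: Price = V(0,0) = 0.0827

Derivation:
dt = T/N = 0.500000
u = exp(sigma*sqrt(dt)) = 1.218950; d = 1/u = 0.820378
p = (exp((r-q)*dt) - d) / (u - d) = 0.417020
Discount per step: exp(-r*dt) = 0.999500
Stock lattice S(k, i) with i counting down-moves:
  k=0: S(0,0) = 1.0000
  k=1: S(1,0) = 1.2190; S(1,1) = 0.8204
  k=2: S(2,0) = 1.4858; S(2,1) = 1.0000; S(2,2) = 0.6730
Terminal payoffs V(N, i) = max(S_T - K, 0):
  V(2,0) = 0.475839; V(2,1) = 0.000000; V(2,2) = 0.000000
Backward induction: V(k, i) = exp(-r*dt) * [p * V(k+1, i) + (1-p) * V(k+1, i+1)].
  V(1,0) = exp(-r*dt) * [p*0.475839 + (1-p)*0.000000] = 0.198335
  V(1,1) = exp(-r*dt) * [p*0.000000 + (1-p)*0.000000] = 0.000000
  V(0,0) = exp(-r*dt) * [p*0.198335 + (1-p)*0.000000] = 0.082669


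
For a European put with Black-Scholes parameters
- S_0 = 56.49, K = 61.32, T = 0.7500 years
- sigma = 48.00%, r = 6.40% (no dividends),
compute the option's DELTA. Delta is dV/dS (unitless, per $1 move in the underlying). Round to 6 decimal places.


d1 = 0.1259527557; d2 = -0.2897394381
phi(d1) = 0.3957903680; exp(-qT) = 1.0000000000; exp(-rT) = 0.9531337871
N(-d1) = 0.4498846611
Delta = -exp(-qT) * N(-d1) = -1.0000000000 * 0.4498846611 = -0.449885

Answer: Delta = -0.449885


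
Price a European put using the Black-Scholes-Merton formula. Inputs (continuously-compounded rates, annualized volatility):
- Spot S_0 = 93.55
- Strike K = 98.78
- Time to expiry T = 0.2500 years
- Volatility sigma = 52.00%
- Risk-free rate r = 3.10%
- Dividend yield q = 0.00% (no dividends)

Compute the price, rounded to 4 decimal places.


d1 = (ln(S/K) + (r - q + 0.5*sigma^2) * T) / (sigma * sqrt(T)) = -0.04941962
d2 = d1 - sigma * sqrt(T) = -0.30941962
exp(-rT) = 0.99227995; exp(-qT) = 1.00000000
P = K * exp(-rT) * N(-d2) - S_0 * exp(-qT) * N(-d1)
N(-d1) = 0.51970756; N(-d2) = 0.62149883
P = 98.7800 * 0.99227995 * 0.62149883 - 93.5500 * 1.00000000 * 0.51970756 = 12.2991

Answer: Price = 12.2991


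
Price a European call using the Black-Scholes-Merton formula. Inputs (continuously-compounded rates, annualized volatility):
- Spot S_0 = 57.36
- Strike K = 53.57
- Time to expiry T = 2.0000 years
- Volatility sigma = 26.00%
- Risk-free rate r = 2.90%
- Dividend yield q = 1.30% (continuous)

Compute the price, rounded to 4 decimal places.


Answer: Price = 10.7151

Derivation:
d1 = (ln(S/K) + (r - q + 0.5*sigma^2) * T) / (sigma * sqrt(T)) = 0.45678550
d2 = d1 - sigma * sqrt(T) = 0.08908998
exp(-rT) = 0.94364995; exp(-qT) = 0.97433509
C = S_0 * exp(-qT) * N(d1) - K * exp(-rT) * N(d2)
N(d1) = 0.67608739; N(d2) = 0.53549480
C = 57.3600 * 0.97433509 * 0.67608739 - 53.5700 * 0.94364995 * 0.53549480 = 10.7151


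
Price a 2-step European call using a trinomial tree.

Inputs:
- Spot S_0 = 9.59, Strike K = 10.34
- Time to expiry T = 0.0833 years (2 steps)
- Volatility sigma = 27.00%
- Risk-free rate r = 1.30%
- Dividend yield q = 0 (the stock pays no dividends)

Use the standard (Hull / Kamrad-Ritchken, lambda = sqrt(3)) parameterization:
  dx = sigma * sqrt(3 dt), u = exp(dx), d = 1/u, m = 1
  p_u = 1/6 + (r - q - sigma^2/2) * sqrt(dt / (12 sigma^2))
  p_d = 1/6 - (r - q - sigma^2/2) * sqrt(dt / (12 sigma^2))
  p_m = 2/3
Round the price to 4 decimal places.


dt = T/N = 0.041650; dx = sigma*sqrt(3*dt) = 0.095440
u = exp(dx) = 1.100143; d = 1/u = 0.908973
p_u = 0.161550, p_m = 0.666667, p_d = 0.171783
Discount per step: exp(-r*dt) = 0.999459
Stock lattice S(k, j) with j the centered position index:
  k=0: S(0,+0) = 9.5900
  k=1: S(1,-1) = 8.7170; S(1,+0) = 9.5900; S(1,+1) = 10.5504
  k=2: S(2,-2) = 7.9236; S(2,-1) = 8.7170; S(2,+0) = 9.5900; S(2,+1) = 10.5504; S(2,+2) = 11.6069
Terminal payoffs V(N, j) = max(S_T - K, 0):
  V(2,-2) = 0.000000; V(2,-1) = 0.000000; V(2,+0) = 0.000000; V(2,+1) = 0.210373; V(2,+2) = 1.266921
Backward induction: V(k, j) = exp(-r*dt) * [p_u * V(k+1, j+1) + p_m * V(k+1, j) + p_d * V(k+1, j-1)]
  V(1,-1) = exp(-r*dt) * [p_u*0.000000 + p_m*0.000000 + p_d*0.000000] = 0.000000
  V(1,+0) = exp(-r*dt) * [p_u*0.210373 + p_m*0.000000 + p_d*0.000000] = 0.033967
  V(1,+1) = exp(-r*dt) * [p_u*1.266921 + p_m*0.210373 + p_d*0.000000] = 0.344733
  V(0,+0) = exp(-r*dt) * [p_u*0.344733 + p_m*0.033967 + p_d*0.000000] = 0.078294

Answer: Price = V(0,0) = 0.0783


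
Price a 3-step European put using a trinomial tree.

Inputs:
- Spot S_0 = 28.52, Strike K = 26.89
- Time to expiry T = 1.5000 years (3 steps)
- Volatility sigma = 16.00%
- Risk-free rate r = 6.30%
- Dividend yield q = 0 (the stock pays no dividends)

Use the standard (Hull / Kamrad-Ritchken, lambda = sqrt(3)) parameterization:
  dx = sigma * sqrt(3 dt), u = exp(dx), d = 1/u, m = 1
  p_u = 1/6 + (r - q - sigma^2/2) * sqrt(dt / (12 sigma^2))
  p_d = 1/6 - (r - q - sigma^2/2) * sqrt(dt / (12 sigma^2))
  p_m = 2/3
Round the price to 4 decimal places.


dt = T/N = 0.500000; dx = sigma*sqrt(3*dt) = 0.195959
u = exp(dx) = 1.216477; d = 1/u = 0.822046
p_u = 0.230711, p_m = 0.666667, p_d = 0.102623
Discount per step: exp(-r*dt) = 0.968991
Stock lattice S(k, j) with j the centered position index:
  k=0: S(0,+0) = 28.5200
  k=1: S(1,-1) = 23.4447; S(1,+0) = 28.5200; S(1,+1) = 34.6939
  k=2: S(2,-2) = 19.2727; S(2,-1) = 23.4447; S(2,+0) = 28.5200; S(2,+1) = 34.6939; S(2,+2) = 42.2044
  k=3: S(3,-3) = 15.8430; S(3,-2) = 19.2727; S(3,-1) = 23.4447; S(3,+0) = 28.5200; S(3,+1) = 34.6939; S(3,+2) = 42.2044; S(3,+3) = 51.3407
Terminal payoffs V(N, j) = max(K - S_T, 0):
  V(3,-3) = 11.046995; V(3,-2) = 7.617345; V(3,-1) = 3.445254; V(3,+0) = 0.000000; V(3,+1) = 0.000000; V(3,+2) = 0.000000; V(3,+3) = 0.000000
Backward induction: V(k, j) = exp(-r*dt) * [p_u * V(k+1, j+1) + p_m * V(k+1, j) + p_d * V(k+1, j-1)]
  V(2,-2) = exp(-r*dt) * [p_u*3.445254 + p_m*7.617345 + p_d*11.046995] = 6.789487
  V(2,-1) = exp(-r*dt) * [p_u*0.000000 + p_m*3.445254 + p_d*7.617345] = 2.983086
  V(2,+0) = exp(-r*dt) * [p_u*0.000000 + p_m*0.000000 + p_d*3.445254] = 0.342598
  V(2,+1) = exp(-r*dt) * [p_u*0.000000 + p_m*0.000000 + p_d*0.000000] = 0.000000
  V(2,+2) = exp(-r*dt) * [p_u*0.000000 + p_m*0.000000 + p_d*0.000000] = 0.000000
  V(1,-1) = exp(-r*dt) * [p_u*0.342598 + p_m*2.983086 + p_d*6.789487] = 2.678795
  V(1,+0) = exp(-r*dt) * [p_u*0.000000 + p_m*0.342598 + p_d*2.983086] = 0.517956
  V(1,+1) = exp(-r*dt) * [p_u*0.000000 + p_m*0.000000 + p_d*0.342598] = 0.034068
  V(0,+0) = exp(-r*dt) * [p_u*0.034068 + p_m*0.517956 + p_d*2.678795] = 0.608593

Answer: Price = V(0,0) = 0.6086


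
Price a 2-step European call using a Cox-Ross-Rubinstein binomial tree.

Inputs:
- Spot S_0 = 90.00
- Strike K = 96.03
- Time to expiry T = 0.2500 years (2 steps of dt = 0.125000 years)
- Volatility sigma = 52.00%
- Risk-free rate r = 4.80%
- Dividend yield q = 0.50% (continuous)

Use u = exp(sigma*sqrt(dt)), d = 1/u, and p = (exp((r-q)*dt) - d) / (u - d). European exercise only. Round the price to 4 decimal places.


Answer: Price = V(0,0) = 7.3740

Derivation:
dt = T/N = 0.125000
u = exp(sigma*sqrt(dt)) = 1.201833; d = 1/u = 0.832062
p = (exp((r-q)*dt) - d) / (u - d) = 0.468742
Discount per step: exp(-r*dt) = 0.994018
Stock lattice S(k, i) with i counting down-moves:
  k=0: S(0,0) = 90.0000
  k=1: S(1,0) = 108.1650; S(1,1) = 74.8856
  k=2: S(2,0) = 129.9962; S(2,1) = 90.0000; S(2,2) = 62.3095
Terminal payoffs V(N, i) = max(S_T - K, 0):
  V(2,0) = 33.966197; V(2,1) = 0.000000; V(2,2) = 0.000000
Backward induction: V(k, i) = exp(-r*dt) * [p * V(k+1, i) + (1-p) * V(k+1, i+1)].
  V(1,0) = exp(-r*dt) * [p*33.966197 + (1-p)*0.000000] = 15.826150
  V(1,1) = exp(-r*dt) * [p*0.000000 + (1-p)*0.000000] = 0.000000
  V(0,0) = exp(-r*dt) * [p*15.826150 + (1-p)*0.000000] = 7.374008


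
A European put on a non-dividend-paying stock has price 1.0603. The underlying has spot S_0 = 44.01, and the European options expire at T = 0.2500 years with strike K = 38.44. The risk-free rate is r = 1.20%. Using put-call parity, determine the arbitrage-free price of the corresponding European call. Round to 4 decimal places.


Answer: Call price = 6.7454

Derivation:
Put-call parity: C - P = S_0 * exp(-qT) - K * exp(-rT).
S_0 * exp(-qT) = 44.0100 * 1.00000000 = 44.01000000
K * exp(-rT) = 38.4400 * 0.99700450 = 38.32485281
C = P + S*exp(-qT) - K*exp(-rT)
C = 1.0603 + 44.01000000 - 38.32485281 = 6.7454


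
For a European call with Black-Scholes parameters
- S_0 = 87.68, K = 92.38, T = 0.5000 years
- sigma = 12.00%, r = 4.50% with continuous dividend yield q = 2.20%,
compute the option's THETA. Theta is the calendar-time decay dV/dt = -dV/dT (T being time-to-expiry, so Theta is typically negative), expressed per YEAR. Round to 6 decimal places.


d1 = -0.4374242900; d2 = -0.5222771037
phi(d1) = 0.3625443244; exp(-qT) = 0.9890602788; exp(-rT) = 0.9777512372
Theta = -S*exp(-qT)*phi(d1)*sigma/(2*sqrt(T)) - r*K*exp(-rT)*N(d2) + q*S*exp(-qT)*N(d1)
N(d1) = 0.3309018358; N(d2) = 0.3007387043; sqrt(T) = 0.7071067812
Term 1 = -87.6800 * 0.9890602788 * 0.3625443244 * 0.1200 / (2 * 0.7071067812) = -2.6677839827
Term 2 = -0.0450 * 92.3800 * 0.9777512372 * 0.3007387043 = -1.2223854451
Term 3 = 0.0220 * 87.6800 * 0.9890602788 * 0.3309018358 = 0.6313136205
Theta = -2.6677839827 + (-1.2223854451) + (0.6313136205) = -3.258856

Answer: Theta = -3.258856


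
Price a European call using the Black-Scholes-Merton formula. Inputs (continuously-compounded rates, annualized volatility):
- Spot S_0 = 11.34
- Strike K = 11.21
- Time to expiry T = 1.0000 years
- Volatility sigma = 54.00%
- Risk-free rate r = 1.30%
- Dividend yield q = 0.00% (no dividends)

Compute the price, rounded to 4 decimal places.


d1 = (ln(S/K) + (r - q + 0.5*sigma^2) * T) / (sigma * sqrt(T)) = 0.31542604
d2 = d1 - sigma * sqrt(T) = -0.22457396
exp(-rT) = 0.98708414; exp(-qT) = 1.00000000
C = S_0 * exp(-qT) * N(d1) - K * exp(-rT) * N(d2)
N(d1) = 0.62378090; N(d2) = 0.41115536
C = 11.3400 * 1.00000000 * 0.62378090 - 11.2100 * 0.98708414 * 0.41115536 = 2.5242

Answer: Price = 2.5242


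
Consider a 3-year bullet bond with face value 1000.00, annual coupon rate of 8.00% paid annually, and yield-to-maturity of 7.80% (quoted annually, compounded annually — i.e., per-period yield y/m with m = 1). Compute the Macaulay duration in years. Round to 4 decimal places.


Answer: Macaulay duration = 2.7839 years

Derivation:
Coupon per period c = face * coupon_rate / m = 80.000000
Periods per year m = 1; per-period yield y/m = 0.078000
Number of cashflows N = 3
Cashflows (t years, CF_t, discount factor 1/(1+y/m)^(m*t), PV):
  t = 1.0000: CF_t = 80.000000, DF = 0.927644, PV = 74.211503
  t = 2.0000: CF_t = 80.000000, DF = 0.860523, PV = 68.841839
  t = 3.0000: CF_t = 1080.000000, DF = 0.798259, PV = 862.119509
Price P = sum_t PV_t = 1005.172851
Macaulay numerator sum_t t * PV_t:
  t * PV_t at t = 1.0000: 74.211503
  t * PV_t at t = 2.0000: 137.683679
  t * PV_t at t = 3.0000: 2586.358527
Macaulay duration D = (sum_t t * PV_t) / P = 2798.253709 / 1005.172851 = 2.783853


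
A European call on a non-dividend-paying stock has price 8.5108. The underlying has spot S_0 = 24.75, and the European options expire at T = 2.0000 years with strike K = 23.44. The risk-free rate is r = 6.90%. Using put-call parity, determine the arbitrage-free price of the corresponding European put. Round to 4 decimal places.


Answer: Put price = 4.1794

Derivation:
Put-call parity: C - P = S_0 * exp(-qT) - K * exp(-rT).
S_0 * exp(-qT) = 24.7500 * 1.00000000 = 24.75000000
K * exp(-rT) = 23.4400 * 0.87109869 = 20.41855333
P = C - S*exp(-qT) + K*exp(-rT)
P = 8.5108 - 24.75000000 + 20.41855333 = 4.1794


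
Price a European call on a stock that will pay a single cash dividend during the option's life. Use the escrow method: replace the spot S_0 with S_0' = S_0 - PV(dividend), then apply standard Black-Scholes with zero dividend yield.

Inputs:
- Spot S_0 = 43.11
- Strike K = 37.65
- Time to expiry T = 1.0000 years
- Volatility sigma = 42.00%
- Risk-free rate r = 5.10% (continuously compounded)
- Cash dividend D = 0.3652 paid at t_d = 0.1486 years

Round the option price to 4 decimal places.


Answer: Price = 10.5829

Derivation:
PV(D) = D * exp(-r * t_d) = 0.3652 * 0.99245005 = 0.36244276
S_0' = S_0 - PV(D) = 43.1100 - 0.36244276 = 42.74755724
d1 = (ln(S_0'/K) + (r + sigma^2/2)*T) / (sigma*sqrt(T)) = 0.63375976
d2 = d1 - sigma*sqrt(T) = 0.21375976
exp(-rT) = 0.95027867
N(d1) = 0.73688119; N(d2) = 0.58463280
C = S_0' * N(d1) - K * exp(-rT) * N(d2) = 42.74755724 * 0.73688119 - 37.6500 * 0.95027867 * 0.58463280 = 10.5829


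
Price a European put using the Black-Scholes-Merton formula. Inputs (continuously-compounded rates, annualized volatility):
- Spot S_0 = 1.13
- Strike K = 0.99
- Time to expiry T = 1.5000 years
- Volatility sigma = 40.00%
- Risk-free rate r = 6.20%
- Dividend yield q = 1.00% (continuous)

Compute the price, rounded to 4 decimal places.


Answer: Price = 0.1067

Derivation:
d1 = (ln(S/K) + (r - q + 0.5*sigma^2) * T) / (sigma * sqrt(T)) = 0.67415667
d2 = d1 - sigma * sqrt(T) = 0.18425872
exp(-rT) = 0.91119350; exp(-qT) = 0.98511194
P = K * exp(-rT) * N(-d2) - S_0 * exp(-qT) * N(-d1)
N(-d1) = 0.25010586; N(-d2) = 0.42690525
P = 0.9900 * 0.91119350 * 0.42690525 - 1.1300 * 0.98511194 * 0.25010586 = 0.1067


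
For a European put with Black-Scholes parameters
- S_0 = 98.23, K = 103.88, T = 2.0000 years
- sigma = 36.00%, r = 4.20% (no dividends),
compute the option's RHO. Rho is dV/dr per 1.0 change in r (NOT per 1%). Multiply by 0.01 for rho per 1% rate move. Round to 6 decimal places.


Answer: Rho = -110.606969

Derivation:
d1 = 0.3097035010; d2 = -0.1994133815
phi(d1) = 0.3802612880; exp(-qT) = 1.0000000000; exp(-rT) = 0.9194312561
N(-d2) = 0.5790303031
Rho = -K*T*exp(-rT)*N(-d2) = -103.8800 * 2.0000 * 0.9194312561 * 0.5790303031 = -110.606969


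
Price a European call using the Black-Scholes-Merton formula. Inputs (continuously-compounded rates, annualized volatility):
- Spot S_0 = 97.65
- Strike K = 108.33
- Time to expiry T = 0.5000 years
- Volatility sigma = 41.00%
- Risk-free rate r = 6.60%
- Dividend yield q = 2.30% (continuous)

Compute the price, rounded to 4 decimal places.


d1 = (ln(S/K) + (r - q + 0.5*sigma^2) * T) / (sigma * sqrt(T)) = -0.13889463
d2 = d1 - sigma * sqrt(T) = -0.42880841
exp(-rT) = 0.96753856; exp(-qT) = 0.98856587
C = S_0 * exp(-qT) * N(d1) - K * exp(-rT) * N(d2)
N(d1) = 0.44476671; N(d2) = 0.33403133
C = 97.6500 * 0.98856587 * 0.44476671 - 108.3300 * 0.96753856 * 0.33403133 = 7.9239

Answer: Price = 7.9239


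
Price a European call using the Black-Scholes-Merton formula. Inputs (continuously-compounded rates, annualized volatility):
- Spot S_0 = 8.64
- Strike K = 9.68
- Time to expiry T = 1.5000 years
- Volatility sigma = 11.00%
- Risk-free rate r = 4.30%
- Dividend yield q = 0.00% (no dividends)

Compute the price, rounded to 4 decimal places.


d1 = (ln(S/K) + (r - q + 0.5*sigma^2) * T) / (sigma * sqrt(T)) = -0.29753372
d2 = d1 - sigma * sqrt(T) = -0.43225565
exp(-rT) = 0.93753611; exp(-qT) = 1.00000000
C = S_0 * exp(-qT) * N(d1) - K * exp(-rT) * N(d2)
N(d1) = 0.38302953; N(d2) = 0.33277781
C = 8.6400 * 1.00000000 * 0.38302953 - 9.6800 * 0.93753611 * 0.33277781 = 0.2893

Answer: Price = 0.2893


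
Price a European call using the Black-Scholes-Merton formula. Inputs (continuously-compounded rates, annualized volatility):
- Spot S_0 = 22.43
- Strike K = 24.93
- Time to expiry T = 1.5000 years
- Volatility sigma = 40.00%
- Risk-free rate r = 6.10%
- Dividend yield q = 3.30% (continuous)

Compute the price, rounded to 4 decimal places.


d1 = (ln(S/K) + (r - q + 0.5*sigma^2) * T) / (sigma * sqrt(T)) = 0.11497793
d2 = d1 - sigma * sqrt(T) = -0.37492002
exp(-rT) = 0.91256132; exp(-qT) = 0.95170516
C = S_0 * exp(-qT) * N(d1) - K * exp(-rT) * N(d2)
N(d1) = 0.54576869; N(d2) = 0.35385997
C = 22.4300 * 0.95170516 * 0.54576869 - 24.9300 * 0.91256132 * 0.35385997 = 3.6000

Answer: Price = 3.6000


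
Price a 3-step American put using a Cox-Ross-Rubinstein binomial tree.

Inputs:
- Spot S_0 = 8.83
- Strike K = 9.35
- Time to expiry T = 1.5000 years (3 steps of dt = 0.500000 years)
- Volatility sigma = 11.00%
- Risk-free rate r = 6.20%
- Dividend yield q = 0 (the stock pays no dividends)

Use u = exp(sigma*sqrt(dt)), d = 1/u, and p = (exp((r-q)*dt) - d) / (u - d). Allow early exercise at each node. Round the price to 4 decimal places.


Answer: Price = V(0,0) = 0.5200

Derivation:
dt = T/N = 0.500000
u = exp(sigma*sqrt(dt)) = 1.080887; d = 1/u = 0.925166
p = (exp((r-q)*dt) - d) / (u - d) = 0.682757
Discount per step: exp(-r*dt) = 0.969476
Stock lattice S(k, i) with i counting down-moves:
  k=0: S(0,0) = 8.8300
  k=1: S(1,0) = 9.5442; S(1,1) = 8.1692
  k=2: S(2,0) = 10.3162; S(2,1) = 8.8300; S(2,2) = 7.5579
  k=3: S(3,0) = 11.1507; S(3,1) = 9.5442; S(3,2) = 8.1692; S(3,3) = 6.9923
Terminal payoffs V(N, i) = max(K - S_T, 0):
  V(3,0) = 0.000000; V(3,1) = 0.000000; V(3,2) = 1.180781; V(3,3) = 2.357698
Backward induction: V(k, i) = exp(-r*dt) * [p * V(k+1, i) + (1-p) * V(k+1, i+1)]; then take max(V_cont, immediate exercise) for American.
  V(2,0) = exp(-r*dt) * [p*0.000000 + (1-p)*0.000000] = 0.000000; exercise = 0.000000; V(2,0) = max -> 0.000000
  V(2,1) = exp(-r*dt) * [p*0.000000 + (1-p)*1.180781] = 0.363160; exercise = 0.520000; V(2,1) = max -> 0.520000
  V(2,2) = exp(-r*dt) * [p*1.180781 + (1-p)*2.357698] = 1.506711; exercise = 1.792114; V(2,2) = max -> 1.792114
  V(1,0) = exp(-r*dt) * [p*0.000000 + (1-p)*0.520000] = 0.159931; exercise = 0.000000; V(1,0) = max -> 0.159931
  V(1,1) = exp(-r*dt) * [p*0.520000 + (1-p)*1.792114] = 0.895378; exercise = 1.180781; V(1,1) = max -> 1.180781
  V(0,0) = exp(-r*dt) * [p*0.159931 + (1-p)*1.180781] = 0.469021; exercise = 0.520000; V(0,0) = max -> 0.520000


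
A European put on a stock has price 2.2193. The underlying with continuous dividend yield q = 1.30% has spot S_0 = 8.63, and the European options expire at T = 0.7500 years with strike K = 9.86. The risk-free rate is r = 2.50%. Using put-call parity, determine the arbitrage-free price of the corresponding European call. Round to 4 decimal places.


Answer: Call price = 1.0887

Derivation:
Put-call parity: C - P = S_0 * exp(-qT) - K * exp(-rT).
S_0 * exp(-qT) = 8.6300 * 0.99029738 = 8.54626636
K * exp(-rT) = 9.8600 * 0.98142469 = 9.67684742
C = P + S*exp(-qT) - K*exp(-rT)
C = 2.2193 + 8.54626636 - 9.67684742 = 1.0887


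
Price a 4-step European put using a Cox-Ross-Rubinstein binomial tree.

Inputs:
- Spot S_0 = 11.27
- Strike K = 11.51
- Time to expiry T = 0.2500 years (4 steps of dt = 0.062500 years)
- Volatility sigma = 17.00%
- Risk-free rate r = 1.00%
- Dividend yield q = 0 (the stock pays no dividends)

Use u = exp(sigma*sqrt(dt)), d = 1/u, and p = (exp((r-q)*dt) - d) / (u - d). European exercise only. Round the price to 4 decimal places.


Answer: Price = V(0,0) = 0.5105

Derivation:
dt = T/N = 0.062500
u = exp(sigma*sqrt(dt)) = 1.043416; d = 1/u = 0.958390
p = (exp((r-q)*dt) - d) / (u - d) = 0.496730
Discount per step: exp(-r*dt) = 0.999375
Stock lattice S(k, i) with i counting down-moves:
  k=0: S(0,0) = 11.2700
  k=1: S(1,0) = 11.7593; S(1,1) = 10.8011
  k=2: S(2,0) = 12.2698; S(2,1) = 11.2700; S(2,2) = 10.3516
  k=3: S(3,0) = 12.8025; S(3,1) = 11.7593; S(3,2) = 10.8011; S(3,3) = 9.9209
  k=4: S(4,0) = 13.3584; S(4,1) = 12.2698; S(4,2) = 11.2700; S(4,3) = 10.3516; S(4,4) = 9.5081
Terminal payoffs V(N, i) = max(K - S_T, 0):
  V(4,0) = 0.000000; V(4,1) = 0.000000; V(4,2) = 0.240000; V(4,3) = 1.158367; V(4,4) = 2.001898
Backward induction: V(k, i) = exp(-r*dt) * [p * V(k+1, i) + (1-p) * V(k+1, i+1)].
  V(3,0) = exp(-r*dt) * [p*0.000000 + (1-p)*0.000000] = 0.000000
  V(3,1) = exp(-r*dt) * [p*0.000000 + (1-p)*0.240000] = 0.120709
  V(3,2) = exp(-r*dt) * [p*0.240000 + (1-p)*1.158367] = 0.701748
  V(3,3) = exp(-r*dt) * [p*1.158367 + (1-p)*2.001898] = 1.581902
  V(2,0) = exp(-r*dt) * [p*0.000000 + (1-p)*0.120709] = 0.060712
  V(2,1) = exp(-r*dt) * [p*0.120709 + (1-p)*0.701748] = 0.412871
  V(2,2) = exp(-r*dt) * [p*0.701748 + (1-p)*1.581902] = 1.143988
  V(1,0) = exp(-r*dt) * [p*0.060712 + (1-p)*0.412871] = 0.237794
  V(1,1) = exp(-r*dt) * [p*0.412871 + (1-p)*1.143988] = 0.780333
  V(0,0) = exp(-r*dt) * [p*0.237794 + (1-p)*0.780333] = 0.510519


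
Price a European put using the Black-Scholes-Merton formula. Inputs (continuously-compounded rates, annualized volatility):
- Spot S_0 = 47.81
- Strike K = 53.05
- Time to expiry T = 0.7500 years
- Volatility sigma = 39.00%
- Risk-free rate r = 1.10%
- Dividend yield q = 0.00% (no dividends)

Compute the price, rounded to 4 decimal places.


Answer: Price = 9.4018

Derivation:
d1 = (ln(S/K) + (r - q + 0.5*sigma^2) * T) / (sigma * sqrt(T)) = -0.11461896
d2 = d1 - sigma * sqrt(T) = -0.45236887
exp(-rT) = 0.99178394; exp(-qT) = 1.00000000
P = K * exp(-rT) * N(-d2) - S_0 * exp(-qT) * N(-d1)
N(-d1) = 0.54562642; N(-d2) = 0.67449836
P = 53.0500 * 0.99178394 * 0.67449836 - 47.8100 * 1.00000000 * 0.54562642 = 9.4018


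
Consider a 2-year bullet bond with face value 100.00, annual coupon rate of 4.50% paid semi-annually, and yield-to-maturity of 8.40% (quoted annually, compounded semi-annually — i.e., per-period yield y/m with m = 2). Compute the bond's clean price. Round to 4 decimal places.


Answer: Price = 92.9549

Derivation:
Coupon per period c = face * coupon_rate / m = 2.250000
Periods per year m = 2; per-period yield y/m = 0.042000
Number of cashflows N = 4
Cashflows (t years, CF_t, discount factor 1/(1+y/m)^(m*t), PV):
  t = 0.5000: CF_t = 2.250000, DF = 0.959693, PV = 2.159309
  t = 1.0000: CF_t = 2.250000, DF = 0.921010, PV = 2.072274
  t = 1.5000: CF_t = 2.250000, DF = 0.883887, PV = 1.988746
  t = 2.0000: CF_t = 102.250000, DF = 0.848260, PV = 86.734612
Price P = sum_t PV_t = 92.954941


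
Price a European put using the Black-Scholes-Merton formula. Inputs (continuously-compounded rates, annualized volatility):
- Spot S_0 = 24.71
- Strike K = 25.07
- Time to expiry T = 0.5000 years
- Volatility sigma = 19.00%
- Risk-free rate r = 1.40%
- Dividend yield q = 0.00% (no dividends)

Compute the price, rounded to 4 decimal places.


Answer: Price = 1.4230

Derivation:
d1 = (ln(S/K) + (r - q + 0.5*sigma^2) * T) / (sigma * sqrt(T)) = 0.01161968
d2 = d1 - sigma * sqrt(T) = -0.12273060
exp(-rT) = 0.99302444; exp(-qT) = 1.00000000
P = K * exp(-rT) * N(-d2) - S_0 * exp(-qT) * N(-d1)
N(-d1) = 0.49536452; N(-d2) = 0.54883979
P = 25.0700 * 0.99302444 * 0.54883979 - 24.7100 * 1.00000000 * 0.49536452 = 1.4230


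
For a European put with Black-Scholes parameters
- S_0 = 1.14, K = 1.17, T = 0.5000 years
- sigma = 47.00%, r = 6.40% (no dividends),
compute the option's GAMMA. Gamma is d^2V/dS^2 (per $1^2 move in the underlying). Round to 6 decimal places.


Answer: Gamma = 1.035254

Derivation:
d1 = 0.1842976443; d2 = -0.1480425429
phi(d1) = 0.3922243255; exp(-qT) = 1.0000000000; exp(-rT) = 0.9685065821
Gamma = exp(-qT) * phi(d1) / (S * sigma * sqrt(T)) = 1.0000000000 * 0.3922243255 / (1.1400 * 0.4700 * 0.7071067812) = 1.035254


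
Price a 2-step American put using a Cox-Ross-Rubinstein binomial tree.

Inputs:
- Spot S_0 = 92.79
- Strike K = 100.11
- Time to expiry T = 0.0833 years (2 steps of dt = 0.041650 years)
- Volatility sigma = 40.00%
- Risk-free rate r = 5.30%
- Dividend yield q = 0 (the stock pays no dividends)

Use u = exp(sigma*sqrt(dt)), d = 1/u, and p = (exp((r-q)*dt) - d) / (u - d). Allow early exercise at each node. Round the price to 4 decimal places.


dt = T/N = 0.041650
u = exp(sigma*sqrt(dt)) = 1.085058; d = 1/u = 0.921610
p = (exp((r-q)*dt) - d) / (u - d) = 0.493123
Discount per step: exp(-r*dt) = 0.997795
Stock lattice S(k, i) with i counting down-moves:
  k=0: S(0,0) = 92.7900
  k=1: S(1,0) = 100.6825; S(1,1) = 85.5162
  k=2: S(2,0) = 109.2464; S(2,1) = 92.7900; S(2,2) = 78.8125
Terminal payoffs V(N, i) = max(K - S_T, 0):
  V(2,0) = 0.000000; V(2,1) = 7.320000; V(2,2) = 21.297452
Backward induction: V(k, i) = exp(-r*dt) * [p * V(k+1, i) + (1-p) * V(k+1, i+1)]; then take max(V_cont, immediate exercise) for American.
  V(1,0) = exp(-r*dt) * [p*0.000000 + (1-p)*7.320000] = 3.702155; exercise = 0.000000; V(1,0) = max -> 3.702155
  V(1,1) = exp(-r*dt) * [p*7.320000 + (1-p)*21.297452] = 14.373080; exercise = 14.593824; V(1,1) = max -> 14.593824
  V(0,0) = exp(-r*dt) * [p*3.702155 + (1-p)*14.593824] = 9.202550; exercise = 7.320000; V(0,0) = max -> 9.202550

Answer: Price = V(0,0) = 9.2026


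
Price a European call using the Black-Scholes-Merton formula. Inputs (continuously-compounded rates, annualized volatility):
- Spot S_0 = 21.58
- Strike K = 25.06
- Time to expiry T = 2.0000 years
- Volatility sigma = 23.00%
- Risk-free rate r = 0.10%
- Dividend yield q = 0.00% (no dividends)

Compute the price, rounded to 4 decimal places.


Answer: Price = 1.5955

Derivation:
d1 = (ln(S/K) + (r - q + 0.5*sigma^2) * T) / (sigma * sqrt(T)) = -0.29085451
d2 = d1 - sigma * sqrt(T) = -0.61612363
exp(-rT) = 0.99800200; exp(-qT) = 1.00000000
C = S_0 * exp(-qT) * N(d1) - K * exp(-rT) * N(d2)
N(d1) = 0.38558130; N(d2) = 0.26890646
C = 21.5800 * 1.00000000 * 0.38558130 - 25.0600 * 0.99800200 * 0.26890646 = 1.5955


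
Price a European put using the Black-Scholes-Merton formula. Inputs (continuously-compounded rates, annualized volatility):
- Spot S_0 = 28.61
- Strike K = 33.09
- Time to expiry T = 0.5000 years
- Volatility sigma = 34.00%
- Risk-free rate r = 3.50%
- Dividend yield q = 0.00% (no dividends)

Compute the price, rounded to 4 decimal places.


Answer: Price = 5.2795

Derivation:
d1 = (ln(S/K) + (r - q + 0.5*sigma^2) * T) / (sigma * sqrt(T)) = -0.41209690
d2 = d1 - sigma * sqrt(T) = -0.65251321
exp(-rT) = 0.98265224; exp(-qT) = 1.00000000
P = K * exp(-rT) * N(-d2) - S_0 * exp(-qT) * N(-d1)
N(-d1) = 0.65986580; N(-d2) = 0.74296492
P = 33.0900 * 0.98265224 * 0.74296492 - 28.6100 * 1.00000000 * 0.65986580 = 5.2795


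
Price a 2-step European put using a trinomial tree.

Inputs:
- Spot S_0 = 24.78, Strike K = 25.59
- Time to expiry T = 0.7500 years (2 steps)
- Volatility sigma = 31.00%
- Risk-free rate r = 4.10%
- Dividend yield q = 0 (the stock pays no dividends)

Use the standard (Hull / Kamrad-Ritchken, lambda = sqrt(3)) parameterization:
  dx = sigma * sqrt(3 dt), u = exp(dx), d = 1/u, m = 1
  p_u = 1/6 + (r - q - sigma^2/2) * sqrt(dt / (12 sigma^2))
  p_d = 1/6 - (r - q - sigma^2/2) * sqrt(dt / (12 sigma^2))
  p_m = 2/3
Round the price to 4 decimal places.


Answer: Price = V(0,0) = 2.4642

Derivation:
dt = T/N = 0.375000; dx = sigma*sqrt(3*dt) = 0.328805
u = exp(dx) = 1.389306; d = 1/u = 0.719784
p_u = 0.162646, p_m = 0.666667, p_d = 0.170687
Discount per step: exp(-r*dt) = 0.984743
Stock lattice S(k, j) with j the centered position index:
  k=0: S(0,+0) = 24.7800
  k=1: S(1,-1) = 17.8362; S(1,+0) = 24.7800; S(1,+1) = 34.4270
  k=2: S(2,-2) = 12.8382; S(2,-1) = 17.8362; S(2,+0) = 24.7800; S(2,+1) = 34.4270; S(2,+2) = 47.8297
Terminal payoffs V(N, j) = max(K - S_T, 0):
  V(2,-2) = 12.751768; V(2,-1) = 7.753762; V(2,+0) = 0.810000; V(2,+1) = 0.000000; V(2,+2) = 0.000000
Backward induction: V(k, j) = exp(-r*dt) * [p_u * V(k+1, j+1) + p_m * V(k+1, j) + p_d * V(k+1, j-1)]
  V(1,-1) = exp(-r*dt) * [p_u*0.810000 + p_m*7.753762 + p_d*12.751768] = 7.363391
  V(1,+0) = exp(-r*dt) * [p_u*0.000000 + p_m*0.810000 + p_d*7.753762] = 1.835034
  V(1,+1) = exp(-r*dt) * [p_u*0.000000 + p_m*0.000000 + p_d*0.810000] = 0.136147
  V(0,+0) = exp(-r*dt) * [p_u*0.136147 + p_m*1.835034 + p_d*7.363391] = 2.464155


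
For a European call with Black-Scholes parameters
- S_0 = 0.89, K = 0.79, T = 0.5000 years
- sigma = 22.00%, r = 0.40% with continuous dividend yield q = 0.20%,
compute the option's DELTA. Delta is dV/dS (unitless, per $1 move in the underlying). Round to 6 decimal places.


d1 = 0.8503827966; d2 = 0.6948193048
phi(d1) = 0.2778944306; exp(-qT) = 0.9990004998; exp(-rT) = 0.9980019987
N(d1) = 0.8024438512
Delta = exp(-qT) * N(d1) = 0.9990004998 * 0.8024438512 = 0.801642

Answer: Delta = 0.801642


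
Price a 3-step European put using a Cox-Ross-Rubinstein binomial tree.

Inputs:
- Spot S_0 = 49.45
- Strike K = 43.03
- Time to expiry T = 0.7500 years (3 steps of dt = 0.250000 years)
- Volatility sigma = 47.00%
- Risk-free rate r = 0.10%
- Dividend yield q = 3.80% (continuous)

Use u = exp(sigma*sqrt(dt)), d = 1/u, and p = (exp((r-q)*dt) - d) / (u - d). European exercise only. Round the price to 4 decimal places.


Answer: Price = V(0,0) = 5.2497

Derivation:
dt = T/N = 0.250000
u = exp(sigma*sqrt(dt)) = 1.264909; d = 1/u = 0.790571
p = (exp((r-q)*dt) - d) / (u - d) = 0.422108
Discount per step: exp(-r*dt) = 0.999750
Stock lattice S(k, i) with i counting down-moves:
  k=0: S(0,0) = 49.4500
  k=1: S(1,0) = 62.5497; S(1,1) = 39.0937
  k=2: S(2,0) = 79.1197; S(2,1) = 49.4500; S(2,2) = 30.9064
  k=3: S(3,0) = 100.0792; S(3,1) = 62.5497; S(3,2) = 39.0937; S(3,3) = 24.4337
Terminal payoffs V(N, i) = max(K - S_T, 0):
  V(3,0) = 0.000000; V(3,1) = 0.000000; V(3,2) = 3.936271; V(3,3) = 18.596331
Backward induction: V(k, i) = exp(-r*dt) * [p * V(k+1, i) + (1-p) * V(k+1, i+1)].
  V(2,0) = exp(-r*dt) * [p*0.000000 + (1-p)*0.000000] = 0.000000
  V(2,1) = exp(-r*dt) * [p*0.000000 + (1-p)*3.936271] = 2.274171
  V(2,2) = exp(-r*dt) * [p*3.936271 + (1-p)*18.596331] = 12.405102
  V(1,0) = exp(-r*dt) * [p*0.000000 + (1-p)*2.274171] = 1.313897
  V(1,1) = exp(-r*dt) * [p*2.274171 + (1-p)*12.405102] = 8.126724
  V(0,0) = exp(-r*dt) * [p*1.313897 + (1-p)*8.126724] = 5.249663


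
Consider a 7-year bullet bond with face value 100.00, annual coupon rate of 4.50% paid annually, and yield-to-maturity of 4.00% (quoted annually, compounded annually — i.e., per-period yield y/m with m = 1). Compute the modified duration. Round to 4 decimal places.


Coupon per period c = face * coupon_rate / m = 4.500000
Periods per year m = 1; per-period yield y/m = 0.040000
Number of cashflows N = 7
Cashflows (t years, CF_t, discount factor 1/(1+y/m)^(m*t), PV):
  t = 1.0000: CF_t = 4.500000, DF = 0.961538, PV = 4.326923
  t = 2.0000: CF_t = 4.500000, DF = 0.924556, PV = 4.160503
  t = 3.0000: CF_t = 4.500000, DF = 0.888996, PV = 4.000484
  t = 4.0000: CF_t = 4.500000, DF = 0.854804, PV = 3.846619
  t = 5.0000: CF_t = 4.500000, DF = 0.821927, PV = 3.698672
  t = 6.0000: CF_t = 4.500000, DF = 0.790315, PV = 3.556415
  t = 7.0000: CF_t = 104.500000, DF = 0.759918, PV = 79.411411
Price P = sum_t PV_t = 103.001027
First compute Macaulay numerator sum_t t * PV_t:
  t * PV_t at t = 1.0000: 4.326923
  t * PV_t at t = 2.0000: 8.321006
  t * PV_t at t = 3.0000: 12.001451
  t * PV_t at t = 4.0000: 15.386475
  t * PV_t at t = 5.0000: 18.493360
  t * PV_t at t = 6.0000: 21.338492
  t * PV_t at t = 7.0000: 555.879880
Macaulay duration D = 635.747588 / 103.001027 = 6.172245
Modified duration = D / (1 + y/m) = 6.172245 / (1 + 0.040000) = 5.934851

Answer: Modified duration = 5.9349


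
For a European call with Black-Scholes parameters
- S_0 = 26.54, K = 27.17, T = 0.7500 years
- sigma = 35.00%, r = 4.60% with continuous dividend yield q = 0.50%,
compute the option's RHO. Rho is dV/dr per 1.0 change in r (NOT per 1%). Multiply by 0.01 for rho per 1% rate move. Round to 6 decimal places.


d1 = 0.1756039067; d2 = -0.1275049846
phi(d1) = 0.3928384190; exp(-qT) = 0.9962570225; exp(-rT) = 0.9660883397
N(d2) = 0.4492703641
Rho = K*T*exp(-rT)*N(d2) = 27.1700 * 0.7500 * 0.9660883397 * 0.4492703641 = 8.844545

Answer: Rho = 8.844545
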